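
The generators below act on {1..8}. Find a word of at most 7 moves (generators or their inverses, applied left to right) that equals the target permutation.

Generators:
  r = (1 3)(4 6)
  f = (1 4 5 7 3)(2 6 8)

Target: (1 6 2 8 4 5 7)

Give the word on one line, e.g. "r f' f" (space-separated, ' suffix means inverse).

f' f' f' f' r

  after f': (1 3 7 5 4)(2 8 6)
  after f': (1 7 4 3 5)(2 6 8)
  after f': (1 5 3 4 7)
  after f': (1 4 5 7 3)(2 8 6)
  after r: (1 6 2 8 4 5 7)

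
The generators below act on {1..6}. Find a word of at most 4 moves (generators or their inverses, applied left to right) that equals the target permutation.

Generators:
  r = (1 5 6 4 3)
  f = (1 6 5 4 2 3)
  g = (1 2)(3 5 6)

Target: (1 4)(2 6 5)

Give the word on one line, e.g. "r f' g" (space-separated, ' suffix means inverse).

g g f' r'

  after g: (1 2)(3 5 6)
  after g: (3 6 5)
  after f': (1 3)(2 4 5)
  after r': (1 4)(2 6 5)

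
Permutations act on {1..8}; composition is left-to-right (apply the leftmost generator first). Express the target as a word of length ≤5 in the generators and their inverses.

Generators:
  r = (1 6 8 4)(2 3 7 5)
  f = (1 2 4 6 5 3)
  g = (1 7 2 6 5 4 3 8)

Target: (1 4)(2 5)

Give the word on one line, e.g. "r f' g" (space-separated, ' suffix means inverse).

r' g r r g

  after r': (1 4 8 6)(2 5 7 3)
  after g: (1 3 6 7 8 5 2 4)
  after r: (1 7 4 6 5 3 8 2)
  after r: (1 5 7)(2 6)(3 4 8)
  after g: (1 4)(2 5)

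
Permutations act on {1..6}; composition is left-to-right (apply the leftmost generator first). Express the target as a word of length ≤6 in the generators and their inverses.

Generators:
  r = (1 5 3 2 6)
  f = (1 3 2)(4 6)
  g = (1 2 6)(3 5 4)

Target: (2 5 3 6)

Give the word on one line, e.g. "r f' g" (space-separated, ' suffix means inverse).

f' r f' g f'

  after f': (1 2 3)(4 6)
  after r: (1 6 4)(3 5)
  after f': (1 4 2 3 5)
  after g: (1 3 4 6)(2 5)
  after f': (2 5 3 6)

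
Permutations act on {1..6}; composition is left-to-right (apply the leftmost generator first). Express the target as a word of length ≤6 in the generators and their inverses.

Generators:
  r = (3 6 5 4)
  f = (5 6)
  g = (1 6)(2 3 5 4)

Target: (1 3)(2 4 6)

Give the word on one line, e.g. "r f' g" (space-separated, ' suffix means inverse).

  after f: (5 6)
  after g: (1 6 4 2 3 5)
  after f': (1 5)(2 3 6 4)
  after g: (1 4 3)(2 5 6)
  after r: (1 3)(2 4 6)

f g f' g r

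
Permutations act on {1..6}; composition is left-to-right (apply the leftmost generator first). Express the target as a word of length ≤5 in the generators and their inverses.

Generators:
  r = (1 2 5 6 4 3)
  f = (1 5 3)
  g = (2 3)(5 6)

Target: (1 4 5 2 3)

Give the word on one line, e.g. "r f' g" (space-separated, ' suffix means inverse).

  after r: (1 2 5 6 4 3)
  after r: (1 5 4)(2 6 3)
  after r: (1 6)(2 4)(3 5)
  after f: (1 6 5)(2 4)
  after r: (1 4 5 2 3)

r r r f r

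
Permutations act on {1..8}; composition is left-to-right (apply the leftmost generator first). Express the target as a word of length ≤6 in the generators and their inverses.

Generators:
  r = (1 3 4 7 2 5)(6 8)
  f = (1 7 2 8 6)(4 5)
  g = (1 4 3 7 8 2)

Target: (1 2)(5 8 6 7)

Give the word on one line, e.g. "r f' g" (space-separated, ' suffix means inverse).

r' f g' f f

  after r': (1 5 2 7 4 3)(6 8)
  after f: (1 4 3 7 5 8)
  after g': (2 8)(5 7)
  after f: (1 7 4 5 2 6)
  after f: (1 2)(5 8 6 7)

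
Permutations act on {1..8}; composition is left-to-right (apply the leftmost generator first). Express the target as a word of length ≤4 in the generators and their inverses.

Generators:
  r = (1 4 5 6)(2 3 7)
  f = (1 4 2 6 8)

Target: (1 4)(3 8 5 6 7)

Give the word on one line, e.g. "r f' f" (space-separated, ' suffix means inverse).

f' r' f f

  after f': (1 8 6 2 4)
  after r': (1 8 5 4 6 7 3 2)
  after f: (2 4 8 5)(3 6 7)
  after f: (1 4)(3 8 5 6 7)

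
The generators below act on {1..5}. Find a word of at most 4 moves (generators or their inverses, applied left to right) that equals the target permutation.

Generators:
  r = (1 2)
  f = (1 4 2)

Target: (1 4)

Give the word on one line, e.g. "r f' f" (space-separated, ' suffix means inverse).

  after f: (1 4 2)
  after r: (1 4)

f r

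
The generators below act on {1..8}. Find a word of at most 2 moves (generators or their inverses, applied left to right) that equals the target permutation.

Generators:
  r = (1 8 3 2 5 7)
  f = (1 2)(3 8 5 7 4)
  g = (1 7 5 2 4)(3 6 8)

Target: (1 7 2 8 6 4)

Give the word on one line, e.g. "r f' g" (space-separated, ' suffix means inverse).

  after g': (1 4 2 5 7)(3 8 6)
  after f': (1 7 2 8 6 4)

g' f'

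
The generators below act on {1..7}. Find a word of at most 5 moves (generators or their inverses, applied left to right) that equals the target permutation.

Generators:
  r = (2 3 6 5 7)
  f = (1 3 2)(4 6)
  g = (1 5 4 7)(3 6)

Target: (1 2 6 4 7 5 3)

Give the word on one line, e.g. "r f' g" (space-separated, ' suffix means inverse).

  after r': (2 7 5 6 3)
  after r': (2 5 3 7 6)
  after r': (2 6 7 3 5)
  after g': (1 7 6 4 5 2 3)
  after r: (1 2 6 4 7 5 3)

r' r' r' g' r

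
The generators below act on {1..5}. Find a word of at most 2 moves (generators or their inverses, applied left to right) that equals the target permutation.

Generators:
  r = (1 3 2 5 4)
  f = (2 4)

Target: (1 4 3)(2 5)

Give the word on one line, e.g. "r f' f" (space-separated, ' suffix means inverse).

f r'

  after f: (2 4)
  after r': (1 4 3)(2 5)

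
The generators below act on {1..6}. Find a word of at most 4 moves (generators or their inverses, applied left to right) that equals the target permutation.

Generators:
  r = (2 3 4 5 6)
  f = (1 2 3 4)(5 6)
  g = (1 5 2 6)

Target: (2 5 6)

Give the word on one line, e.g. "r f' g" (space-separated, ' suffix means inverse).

  after g': (1 6 2 5)
  after r': (1 5)(2 4 3)
  after f: (1 6 5 2)
  after g: (2 5 6)

g' r' f g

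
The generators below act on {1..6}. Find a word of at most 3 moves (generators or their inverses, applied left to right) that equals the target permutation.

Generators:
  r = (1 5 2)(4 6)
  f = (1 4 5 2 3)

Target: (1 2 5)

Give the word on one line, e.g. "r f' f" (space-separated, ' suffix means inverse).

r r

  after r: (1 5 2)(4 6)
  after r: (1 2 5)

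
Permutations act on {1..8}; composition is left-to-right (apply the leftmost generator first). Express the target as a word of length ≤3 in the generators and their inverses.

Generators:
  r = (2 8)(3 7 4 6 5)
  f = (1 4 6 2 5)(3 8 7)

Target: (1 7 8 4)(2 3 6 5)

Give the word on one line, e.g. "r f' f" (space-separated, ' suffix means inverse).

  after f': (1 5 2 6 4)(3 7 8)
  after r: (1 3 4)(2 5 8 7)
  after r: (1 7 8 4)(2 3 6 5)

f' r r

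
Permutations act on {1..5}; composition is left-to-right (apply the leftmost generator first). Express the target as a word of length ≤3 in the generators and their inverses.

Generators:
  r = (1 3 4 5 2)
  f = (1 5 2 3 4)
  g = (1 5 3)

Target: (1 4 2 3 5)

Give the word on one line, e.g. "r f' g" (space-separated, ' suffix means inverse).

r f g

  after r: (1 3 4 5 2)
  after f: (1 4 2 5 3)
  after g: (1 4 2 3 5)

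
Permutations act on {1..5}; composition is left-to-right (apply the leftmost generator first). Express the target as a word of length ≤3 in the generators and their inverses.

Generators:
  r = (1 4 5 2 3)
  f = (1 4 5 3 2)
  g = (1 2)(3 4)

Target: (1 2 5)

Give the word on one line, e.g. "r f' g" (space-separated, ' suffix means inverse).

  after f: (1 4 5 3 2)
  after g': (1 3)(4 5)
  after r': (1 2 5)

f g' r'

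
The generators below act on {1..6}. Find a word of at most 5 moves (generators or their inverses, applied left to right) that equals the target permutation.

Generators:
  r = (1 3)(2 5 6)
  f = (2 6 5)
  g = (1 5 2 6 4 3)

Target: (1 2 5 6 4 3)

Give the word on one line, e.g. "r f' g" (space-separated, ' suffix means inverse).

  after g: (1 5 2 6 4 3)
  after f': (1 6 4 3)
  after f': (1 2 5 6 4 3)

g f' f'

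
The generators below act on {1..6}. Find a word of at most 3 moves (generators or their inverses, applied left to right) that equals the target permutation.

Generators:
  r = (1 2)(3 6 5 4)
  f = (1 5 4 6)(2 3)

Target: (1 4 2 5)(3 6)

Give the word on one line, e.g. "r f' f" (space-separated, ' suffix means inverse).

f r' f'

  after f: (1 5 4 6)(2 3)
  after r': (1 6 2 4 3)
  after f': (1 4 2 5)(3 6)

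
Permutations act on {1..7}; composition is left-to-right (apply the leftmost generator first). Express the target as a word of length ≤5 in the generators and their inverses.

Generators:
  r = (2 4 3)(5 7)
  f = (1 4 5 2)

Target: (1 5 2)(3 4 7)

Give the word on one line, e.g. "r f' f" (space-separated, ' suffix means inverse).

r' f' r f

  after r': (2 3 4)(5 7)
  after f': (1 2 3)(4 5 7)
  after r: (1 4 7 3)
  after f: (1 5 2)(3 4 7)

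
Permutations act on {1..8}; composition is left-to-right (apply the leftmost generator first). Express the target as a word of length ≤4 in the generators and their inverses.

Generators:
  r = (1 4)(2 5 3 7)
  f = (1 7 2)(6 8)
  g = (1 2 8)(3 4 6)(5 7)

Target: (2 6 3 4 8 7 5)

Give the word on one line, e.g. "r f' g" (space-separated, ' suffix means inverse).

g f

  after g: (1 2 8)(3 4 6)(5 7)
  after f: (2 6 3 4 8 7 5)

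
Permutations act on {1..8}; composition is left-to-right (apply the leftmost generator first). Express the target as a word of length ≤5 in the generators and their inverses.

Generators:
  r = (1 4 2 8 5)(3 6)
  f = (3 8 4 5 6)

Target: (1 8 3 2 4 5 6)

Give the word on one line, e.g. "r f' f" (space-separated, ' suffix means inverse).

f' r' f r' f

  after f': (3 6 5 4 8)
  after r': (1 5)(2 4)(6 8)
  after f: (1 6 4 2 5)(3 8)
  after r': (1 3 2 8 6)
  after f: (1 8 3 2 4 5 6)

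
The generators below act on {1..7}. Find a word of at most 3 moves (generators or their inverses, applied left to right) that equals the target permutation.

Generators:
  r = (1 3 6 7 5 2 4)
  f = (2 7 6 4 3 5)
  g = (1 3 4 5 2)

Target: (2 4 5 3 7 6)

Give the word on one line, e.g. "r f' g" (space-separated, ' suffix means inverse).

  after r: (1 3 6 7 5 2 4)
  after g': (2 3 6 7 4)
  after f': (2 4 5 3 7 6)

r g' f'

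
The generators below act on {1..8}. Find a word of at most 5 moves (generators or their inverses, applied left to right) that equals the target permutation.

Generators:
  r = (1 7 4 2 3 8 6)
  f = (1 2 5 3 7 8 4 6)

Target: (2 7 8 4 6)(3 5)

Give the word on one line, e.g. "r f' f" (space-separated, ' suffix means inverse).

f r' f f

  after f: (1 2 5 3 7 8 4 6)
  after r': (1 4 8 7 3)(2 5)
  after f: (1 6)(2 3)
  after f: (2 7 8 4 6)(3 5)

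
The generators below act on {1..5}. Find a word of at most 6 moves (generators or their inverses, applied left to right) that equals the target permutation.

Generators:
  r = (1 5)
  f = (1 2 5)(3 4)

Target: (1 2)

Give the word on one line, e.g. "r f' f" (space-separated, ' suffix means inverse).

f f f f r'

  after f: (1 2 5)(3 4)
  after f: (1 5 2)
  after f: (3 4)
  after f: (1 2 5)
  after r': (1 2)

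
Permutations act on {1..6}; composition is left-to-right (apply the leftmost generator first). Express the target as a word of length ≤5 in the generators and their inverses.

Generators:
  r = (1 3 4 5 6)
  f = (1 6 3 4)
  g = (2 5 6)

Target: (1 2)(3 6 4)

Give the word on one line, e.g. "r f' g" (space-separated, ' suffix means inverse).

  after r': (1 6 5 4 3)
  after g: (1 2 5 4 3)
  after r: (1 2 6)
  after f': (1 2)(3 6 4)

r' g r f'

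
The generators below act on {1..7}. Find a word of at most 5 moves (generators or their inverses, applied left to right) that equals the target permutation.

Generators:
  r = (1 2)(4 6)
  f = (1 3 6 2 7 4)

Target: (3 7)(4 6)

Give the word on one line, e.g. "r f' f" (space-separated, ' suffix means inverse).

r f r' f' r

  after r: (1 2)(4 6)
  after f: (1 7 4 2 3 6)
  after r': (1 7 6 2 3 4)
  after f': (1 2)(3 7)
  after r: (3 7)(4 6)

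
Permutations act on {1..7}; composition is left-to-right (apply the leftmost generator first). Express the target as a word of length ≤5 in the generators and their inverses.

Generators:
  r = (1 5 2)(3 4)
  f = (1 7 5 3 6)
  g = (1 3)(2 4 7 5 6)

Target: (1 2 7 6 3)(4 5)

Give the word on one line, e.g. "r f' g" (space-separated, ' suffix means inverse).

g' r g' f'

  after g': (1 3)(2 6 5 7 4)
  after r: (1 4)(2 6)(3 5 7)
  after g': (1 2 5 4 3 7)
  after f': (1 2 7 6 3)(4 5)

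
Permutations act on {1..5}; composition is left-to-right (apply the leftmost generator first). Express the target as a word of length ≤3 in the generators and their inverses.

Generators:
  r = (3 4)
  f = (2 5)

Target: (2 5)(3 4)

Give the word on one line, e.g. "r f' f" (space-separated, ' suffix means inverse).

  after r': (3 4)
  after f': (2 5)(3 4)

r' f'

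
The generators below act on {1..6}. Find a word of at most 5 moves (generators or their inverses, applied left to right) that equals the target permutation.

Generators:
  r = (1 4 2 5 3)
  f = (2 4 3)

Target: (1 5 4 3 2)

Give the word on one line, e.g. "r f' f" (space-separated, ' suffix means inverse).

r r r

  after r: (1 4 2 5 3)
  after r: (1 2 3 4 5)
  after r: (1 5 4 3 2)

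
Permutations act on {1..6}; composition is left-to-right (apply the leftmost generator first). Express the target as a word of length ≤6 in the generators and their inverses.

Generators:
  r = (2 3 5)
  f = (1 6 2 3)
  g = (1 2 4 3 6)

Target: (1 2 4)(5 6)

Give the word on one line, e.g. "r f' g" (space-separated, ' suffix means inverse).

  after r: (2 3 5)
  after g': (1 6 3 5)(2 4)
  after r: (1 6 5)(2 4 3)
  after f: (1 2 4)(5 6)

r g' r f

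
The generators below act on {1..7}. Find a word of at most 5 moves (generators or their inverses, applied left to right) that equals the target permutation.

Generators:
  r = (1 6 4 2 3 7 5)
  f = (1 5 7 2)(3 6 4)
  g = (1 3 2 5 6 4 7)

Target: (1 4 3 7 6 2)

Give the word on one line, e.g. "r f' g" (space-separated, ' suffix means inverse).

g g f' g'

  after g: (1 3 2 5 6 4 7)
  after g: (1 2 6 7 3 5 4)
  after f': (1 7 4 2 3)(5 6)
  after g': (1 4 3 7 6 2)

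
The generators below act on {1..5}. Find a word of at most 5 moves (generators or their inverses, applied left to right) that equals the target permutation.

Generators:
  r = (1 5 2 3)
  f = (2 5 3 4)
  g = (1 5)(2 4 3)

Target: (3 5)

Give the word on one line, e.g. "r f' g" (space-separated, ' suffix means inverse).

r' f' g r g'

  after r': (1 3 2 5)
  after f': (1 5)(3 4)
  after g: (2 4)
  after r: (1 5 2 4 3)
  after g': (3 5)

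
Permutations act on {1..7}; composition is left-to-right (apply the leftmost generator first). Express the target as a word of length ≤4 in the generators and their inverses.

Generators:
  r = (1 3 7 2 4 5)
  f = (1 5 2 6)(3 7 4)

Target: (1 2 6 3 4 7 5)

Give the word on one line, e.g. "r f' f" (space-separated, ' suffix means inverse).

r f' r f

  after r: (1 3 7 2 4 5)
  after f': (1 4)(2 7 5 6)
  after r: (1 5 6 4 3 7)
  after f: (1 2 6 3 4 7 5)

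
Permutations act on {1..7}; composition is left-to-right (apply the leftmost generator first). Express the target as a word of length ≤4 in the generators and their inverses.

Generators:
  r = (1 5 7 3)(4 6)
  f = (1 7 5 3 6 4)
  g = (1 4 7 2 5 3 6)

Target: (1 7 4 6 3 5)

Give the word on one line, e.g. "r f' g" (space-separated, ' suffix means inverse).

  after r: (1 5 7 3)(4 6)
  after f: (1 3 7 6)
  after r': (1 7 4 6 3 5)

r f r'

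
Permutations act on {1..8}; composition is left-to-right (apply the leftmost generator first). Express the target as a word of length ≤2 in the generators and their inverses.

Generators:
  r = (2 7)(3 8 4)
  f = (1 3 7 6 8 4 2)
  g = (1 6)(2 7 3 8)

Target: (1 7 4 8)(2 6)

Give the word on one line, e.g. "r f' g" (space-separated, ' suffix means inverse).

g' f'

  after g': (1 6)(2 8 3 7)
  after f': (1 7 4 8)(2 6)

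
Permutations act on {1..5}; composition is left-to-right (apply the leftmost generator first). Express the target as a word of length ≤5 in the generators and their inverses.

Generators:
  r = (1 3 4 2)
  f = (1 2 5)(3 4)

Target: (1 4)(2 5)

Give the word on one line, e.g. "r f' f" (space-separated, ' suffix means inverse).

f r r r

  after f: (1 2 5)(3 4)
  after r: (2 5 3)
  after r: (1 3)(2 5 4)
  after r: (1 4)(2 5)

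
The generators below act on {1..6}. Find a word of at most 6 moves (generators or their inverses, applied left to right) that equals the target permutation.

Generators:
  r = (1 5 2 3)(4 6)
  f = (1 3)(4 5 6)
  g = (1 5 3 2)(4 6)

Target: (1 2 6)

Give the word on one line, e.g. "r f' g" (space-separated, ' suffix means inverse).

  after f': (1 3)(4 6 5)
  after r: (2 3 5 6)
  after g': (1 2 5 4 6 3)
  after f: (1 2 6)

f' r g' f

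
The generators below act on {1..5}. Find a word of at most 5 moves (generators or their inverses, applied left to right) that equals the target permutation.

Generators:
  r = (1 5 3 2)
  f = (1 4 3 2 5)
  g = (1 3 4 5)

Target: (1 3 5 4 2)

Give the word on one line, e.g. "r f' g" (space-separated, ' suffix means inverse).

g' f' g f'

  after g': (1 5 4 3)
  after f': (1 2 3 5)
  after g: (1 2 4 5 3)
  after f': (1 3 5 4 2)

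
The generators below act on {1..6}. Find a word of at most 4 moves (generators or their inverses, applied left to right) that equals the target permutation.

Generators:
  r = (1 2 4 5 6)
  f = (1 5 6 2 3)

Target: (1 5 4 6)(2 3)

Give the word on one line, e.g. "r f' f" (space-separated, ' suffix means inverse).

  after r': (1 6 5 4 2)
  after f': (1 5 4 6)(2 3)

r' f'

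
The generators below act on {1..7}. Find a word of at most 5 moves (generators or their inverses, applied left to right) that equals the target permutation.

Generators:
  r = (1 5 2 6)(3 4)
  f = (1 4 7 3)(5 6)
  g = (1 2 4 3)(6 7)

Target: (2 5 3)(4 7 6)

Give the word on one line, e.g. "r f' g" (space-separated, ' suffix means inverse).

f' g' r' f

  after f': (1 3 7 4)(5 6)
  after g': (1 4 3 6 5 7 2)
  after r': (1 3 2 6)(5 7)
  after f: (2 5 3)(4 7 6)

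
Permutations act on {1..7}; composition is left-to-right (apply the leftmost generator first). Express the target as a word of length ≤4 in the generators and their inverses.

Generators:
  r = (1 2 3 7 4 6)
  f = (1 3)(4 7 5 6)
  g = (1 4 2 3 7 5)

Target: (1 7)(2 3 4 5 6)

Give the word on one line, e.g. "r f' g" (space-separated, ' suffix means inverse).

  after f: (1 3)(4 7 5 6)
  after g: (1 7)(2 3 4 5 6)

f g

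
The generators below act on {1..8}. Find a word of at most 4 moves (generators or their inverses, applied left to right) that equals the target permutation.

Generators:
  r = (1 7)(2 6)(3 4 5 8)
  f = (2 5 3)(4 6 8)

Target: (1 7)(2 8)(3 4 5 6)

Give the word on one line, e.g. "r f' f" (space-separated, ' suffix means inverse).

  after f': (2 3 5)(4 8 6)
  after r': (1 7)(2 8)(3 4 5 6)

f' r'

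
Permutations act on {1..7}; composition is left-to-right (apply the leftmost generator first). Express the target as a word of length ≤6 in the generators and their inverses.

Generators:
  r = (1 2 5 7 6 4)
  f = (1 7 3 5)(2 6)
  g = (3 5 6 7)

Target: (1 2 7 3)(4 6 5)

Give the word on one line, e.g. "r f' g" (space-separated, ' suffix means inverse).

g g f' r'

  after g: (3 5 6 7)
  after g: (3 6)(5 7)
  after f': (1 5)(2 6 7 3)
  after r': (1 2 7 3)(4 6 5)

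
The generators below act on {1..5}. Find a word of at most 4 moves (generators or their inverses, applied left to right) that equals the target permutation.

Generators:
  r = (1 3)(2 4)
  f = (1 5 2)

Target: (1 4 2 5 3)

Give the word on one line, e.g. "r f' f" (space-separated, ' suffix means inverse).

  after f': (1 2 5)
  after r: (1 4 2 5 3)
  after r: (1 2 5)
  after r: (1 4 2 5 3)

f' r r r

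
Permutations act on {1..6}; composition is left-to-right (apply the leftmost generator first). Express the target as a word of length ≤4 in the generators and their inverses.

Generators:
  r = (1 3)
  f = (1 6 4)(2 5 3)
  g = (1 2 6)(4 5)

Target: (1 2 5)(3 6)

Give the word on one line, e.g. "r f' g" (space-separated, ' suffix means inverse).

f' g f'

  after f': (1 4 6)(2 3 5)
  after g: (1 5 6 2 3 4)
  after f': (1 2 5)(3 6)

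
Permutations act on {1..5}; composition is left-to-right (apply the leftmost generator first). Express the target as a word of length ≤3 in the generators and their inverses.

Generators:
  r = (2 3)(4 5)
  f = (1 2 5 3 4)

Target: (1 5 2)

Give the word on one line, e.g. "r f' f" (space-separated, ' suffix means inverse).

  after r: (2 3)(4 5)
  after f: (1 2 4 3 5)
  after f: (1 5 2)

r f f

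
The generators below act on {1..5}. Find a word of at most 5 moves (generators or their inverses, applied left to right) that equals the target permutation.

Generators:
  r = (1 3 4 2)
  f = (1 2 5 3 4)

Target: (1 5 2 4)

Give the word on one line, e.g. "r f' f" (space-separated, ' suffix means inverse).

  after f: (1 2 5 3 4)
  after r: (2 5 4 3)
  after f: (1 2 3 5)
  after f: (1 5 2 4)

f r f f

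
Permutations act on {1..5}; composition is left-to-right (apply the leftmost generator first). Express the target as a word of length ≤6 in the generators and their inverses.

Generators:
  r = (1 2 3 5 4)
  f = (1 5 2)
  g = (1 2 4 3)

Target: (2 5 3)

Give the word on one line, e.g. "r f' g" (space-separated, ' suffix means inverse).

r r f r' f

  after r: (1 2 3 5 4)
  after r: (1 3 4 2 5)
  after f: (1 3 4)
  after r': (1 2)(3 5)
  after f: (2 5 3)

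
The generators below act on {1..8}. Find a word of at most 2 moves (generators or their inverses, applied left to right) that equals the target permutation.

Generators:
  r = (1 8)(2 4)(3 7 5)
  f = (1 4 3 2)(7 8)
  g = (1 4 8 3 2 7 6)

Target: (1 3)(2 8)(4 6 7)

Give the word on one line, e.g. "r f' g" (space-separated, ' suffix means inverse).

f' g'

  after f': (1 2 3 4)(7 8)
  after g': (1 3)(2 8)(4 6 7)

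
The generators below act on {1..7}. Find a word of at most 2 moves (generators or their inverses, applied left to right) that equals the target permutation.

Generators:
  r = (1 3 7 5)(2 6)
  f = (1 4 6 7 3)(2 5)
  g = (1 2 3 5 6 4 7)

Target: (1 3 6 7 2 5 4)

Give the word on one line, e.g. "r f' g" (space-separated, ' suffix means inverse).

g g

  after g: (1 2 3 5 6 4 7)
  after g: (1 3 6 7 2 5 4)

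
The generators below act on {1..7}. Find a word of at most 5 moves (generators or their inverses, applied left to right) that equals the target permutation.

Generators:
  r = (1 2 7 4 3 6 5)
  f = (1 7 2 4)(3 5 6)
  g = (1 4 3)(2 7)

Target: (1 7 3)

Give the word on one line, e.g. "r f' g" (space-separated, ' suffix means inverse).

f' f' r

  after f': (1 4 2 7)(3 6 5)
  after f': (1 2)(3 5 6)(4 7)
  after r: (1 7 3)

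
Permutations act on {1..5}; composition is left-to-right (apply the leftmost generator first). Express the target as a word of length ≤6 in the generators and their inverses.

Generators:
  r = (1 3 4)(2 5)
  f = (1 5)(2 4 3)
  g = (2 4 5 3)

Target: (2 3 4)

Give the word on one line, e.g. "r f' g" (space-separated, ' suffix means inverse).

  after f: (1 5)(2 4 3)
  after r: (1 2)(3 5)
  after g: (1 4 5 2)
  after r: (2 3 4)

f r g r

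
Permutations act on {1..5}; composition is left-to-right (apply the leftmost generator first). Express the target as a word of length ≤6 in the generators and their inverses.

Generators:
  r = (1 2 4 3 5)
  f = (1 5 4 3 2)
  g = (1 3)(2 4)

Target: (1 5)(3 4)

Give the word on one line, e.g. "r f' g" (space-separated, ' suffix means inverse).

r' g' f' r'

  after r': (1 5 3 4 2)
  after g': (1 5)(2 3)
  after f': (2 4 5)
  after r': (1 5)(3 4)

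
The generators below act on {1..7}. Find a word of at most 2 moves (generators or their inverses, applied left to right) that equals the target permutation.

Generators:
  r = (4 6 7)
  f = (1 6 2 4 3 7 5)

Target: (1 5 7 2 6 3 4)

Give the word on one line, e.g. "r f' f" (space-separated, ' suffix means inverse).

r f'

  after r: (4 6 7)
  after f': (1 5 7 2 6 3 4)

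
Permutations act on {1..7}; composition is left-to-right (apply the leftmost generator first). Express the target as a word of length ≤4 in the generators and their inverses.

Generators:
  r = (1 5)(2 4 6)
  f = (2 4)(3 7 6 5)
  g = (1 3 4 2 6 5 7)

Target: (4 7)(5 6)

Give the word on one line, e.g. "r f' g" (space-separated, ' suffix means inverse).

  after g': (1 7 5 6 2 4 3)
  after f': (1 3)(4 5 7 6)
  after g': (2 4 6 3 7)
  after f': (4 7)(5 6)

g' f' g' f'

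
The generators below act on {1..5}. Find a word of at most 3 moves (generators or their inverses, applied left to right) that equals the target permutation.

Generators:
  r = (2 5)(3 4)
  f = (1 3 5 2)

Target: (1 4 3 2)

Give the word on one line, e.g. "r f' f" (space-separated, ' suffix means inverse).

f r

  after f: (1 3 5 2)
  after r: (1 4 3 2)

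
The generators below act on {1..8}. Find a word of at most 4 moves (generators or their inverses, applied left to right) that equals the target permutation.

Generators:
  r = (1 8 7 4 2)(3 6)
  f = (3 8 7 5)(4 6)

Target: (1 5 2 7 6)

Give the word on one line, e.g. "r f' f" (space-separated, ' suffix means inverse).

  after f': (3 5 7 8)(4 6)
  after r: (1 8 6 2)(3 5 4)
  after r: (1 7 4 6)(2 8 3 5)
  after f: (1 5 2 7 6)

f' r r f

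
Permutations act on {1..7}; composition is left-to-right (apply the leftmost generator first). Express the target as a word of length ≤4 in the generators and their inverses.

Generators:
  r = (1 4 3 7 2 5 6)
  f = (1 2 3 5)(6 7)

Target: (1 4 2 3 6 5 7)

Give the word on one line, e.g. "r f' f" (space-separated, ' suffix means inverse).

r f'

  after r: (1 4 3 7 2 5 6)
  after f': (1 4 2 3 6 5 7)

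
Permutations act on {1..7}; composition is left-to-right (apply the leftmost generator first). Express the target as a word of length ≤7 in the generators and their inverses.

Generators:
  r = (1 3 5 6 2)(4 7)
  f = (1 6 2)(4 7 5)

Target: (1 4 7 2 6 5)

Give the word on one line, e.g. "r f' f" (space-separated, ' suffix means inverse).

  after f: (1 6 2)(4 7 5)
  after r': (1 5 7 3)
  after f: (1 4 7 3 6 2)
  after r': (1 7)(3 5)
  after r': (1 4 7 2 6 5)

f r' f r' r'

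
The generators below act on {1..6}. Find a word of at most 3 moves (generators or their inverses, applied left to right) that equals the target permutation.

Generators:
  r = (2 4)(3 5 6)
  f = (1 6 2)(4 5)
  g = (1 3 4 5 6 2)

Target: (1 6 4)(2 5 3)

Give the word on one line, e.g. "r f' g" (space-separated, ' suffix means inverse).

g' g'

  after g': (1 2 6 5 4 3)
  after g': (1 6 4)(2 5 3)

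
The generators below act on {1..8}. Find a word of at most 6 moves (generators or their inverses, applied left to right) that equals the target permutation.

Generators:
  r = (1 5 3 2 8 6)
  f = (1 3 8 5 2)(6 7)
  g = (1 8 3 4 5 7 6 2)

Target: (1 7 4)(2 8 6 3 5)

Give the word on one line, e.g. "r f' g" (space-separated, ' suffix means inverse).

  after g': (1 2 6 7 5 4 3 8)
  after g': (1 6 5 3)(2 7 4 8)
  after f: (1 7 4 5 8)(2 6)
  after r': (1 7 4)(2 8 6 3 5)

g' g' f r'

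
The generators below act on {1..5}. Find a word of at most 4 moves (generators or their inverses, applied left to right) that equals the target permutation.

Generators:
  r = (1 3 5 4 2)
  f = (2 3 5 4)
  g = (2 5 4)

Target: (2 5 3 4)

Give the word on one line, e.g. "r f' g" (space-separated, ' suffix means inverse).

f f g f'

  after f: (2 3 5 4)
  after f: (2 5)(3 4)
  after g: (2 4 3)
  after f': (2 5 3 4)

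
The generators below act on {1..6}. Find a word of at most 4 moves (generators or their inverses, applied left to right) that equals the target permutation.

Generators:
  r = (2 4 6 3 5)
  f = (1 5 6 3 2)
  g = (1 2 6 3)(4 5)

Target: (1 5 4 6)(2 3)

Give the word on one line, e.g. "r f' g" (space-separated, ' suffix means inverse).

  after f': (1 2 3 6 5)
  after f': (1 3 5 2 6)
  after r: (1 5 4 6)(2 3)

f' f' r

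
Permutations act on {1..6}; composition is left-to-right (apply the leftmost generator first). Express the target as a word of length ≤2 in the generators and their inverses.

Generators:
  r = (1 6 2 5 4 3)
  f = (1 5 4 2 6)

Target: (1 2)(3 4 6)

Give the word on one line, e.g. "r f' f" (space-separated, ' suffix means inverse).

f r'

  after f: (1 5 4 2 6)
  after r': (1 2)(3 4 6)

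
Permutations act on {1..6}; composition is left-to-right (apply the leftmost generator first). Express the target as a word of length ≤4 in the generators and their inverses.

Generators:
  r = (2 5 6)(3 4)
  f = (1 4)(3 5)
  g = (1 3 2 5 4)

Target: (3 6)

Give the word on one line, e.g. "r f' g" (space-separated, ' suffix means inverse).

g r' f'

  after g: (1 3 2 5 4)
  after r': (1 4)(3 6 5)
  after f': (3 6)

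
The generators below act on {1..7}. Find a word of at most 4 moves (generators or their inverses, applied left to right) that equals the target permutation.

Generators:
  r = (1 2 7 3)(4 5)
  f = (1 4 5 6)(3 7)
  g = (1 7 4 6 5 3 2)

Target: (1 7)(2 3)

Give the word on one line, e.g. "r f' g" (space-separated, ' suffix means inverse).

  after r': (1 3 7 2)(4 5)
  after r': (1 7)(2 3)

r' r'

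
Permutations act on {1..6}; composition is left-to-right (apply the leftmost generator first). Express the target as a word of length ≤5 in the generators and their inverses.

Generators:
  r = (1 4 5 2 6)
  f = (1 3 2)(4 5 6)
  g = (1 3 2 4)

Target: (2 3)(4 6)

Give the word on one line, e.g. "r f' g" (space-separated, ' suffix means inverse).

r g' g' r' f'

  after r: (1 4 5 2 6)
  after g': (1 2 6 4 5 3)
  after g': (1 3 4 5)(2 6)
  after r': (1 3)(5 6)
  after f': (2 3)(4 6)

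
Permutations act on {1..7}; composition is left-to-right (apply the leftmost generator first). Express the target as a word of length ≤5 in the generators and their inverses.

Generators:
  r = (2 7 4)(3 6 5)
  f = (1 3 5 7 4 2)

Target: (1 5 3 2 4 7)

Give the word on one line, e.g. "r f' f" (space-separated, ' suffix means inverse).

  after r': (2 4 7)(3 5 6)
  after f: (1 3 7)(5 6)
  after r: (1 6 3 4 2 7)
  after r: (1 5 3 2 4 7)

r' f r r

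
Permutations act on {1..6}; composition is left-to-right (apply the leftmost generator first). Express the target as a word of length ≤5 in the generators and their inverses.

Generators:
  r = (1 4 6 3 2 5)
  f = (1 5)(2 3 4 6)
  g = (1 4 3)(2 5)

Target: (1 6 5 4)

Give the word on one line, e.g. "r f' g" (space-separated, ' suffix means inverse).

  after g': (1 3 4)(2 5)
  after g': (1 4 3)
  after f': (1 3 5)(2 6 4)
  after g': (1 4 5 3 2 6)
  after f: (1 6 5 4)

g' g' f' g' f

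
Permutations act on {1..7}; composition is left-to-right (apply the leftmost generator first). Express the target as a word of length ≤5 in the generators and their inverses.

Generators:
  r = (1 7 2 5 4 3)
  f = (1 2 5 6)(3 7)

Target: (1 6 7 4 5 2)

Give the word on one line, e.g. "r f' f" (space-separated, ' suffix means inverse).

  after f: (1 2 5 6)(3 7)
  after r: (1 5 6 7)(2 4 3)
  after f: (1 6 3 5)(2 4 7)
  after r: (1 6)(2 3 4)(5 7)
  after r: (1 6 7 4 5 2)

f r f r r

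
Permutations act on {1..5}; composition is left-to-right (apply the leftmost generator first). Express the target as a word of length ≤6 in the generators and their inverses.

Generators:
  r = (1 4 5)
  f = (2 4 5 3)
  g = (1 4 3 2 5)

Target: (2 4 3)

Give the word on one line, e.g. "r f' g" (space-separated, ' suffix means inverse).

  after g: (1 4 3 2 5)
  after r: (1 5 4 3 2)
  after f': (1 4 5 2)
  after g': (2 5 3 4)
  after f': (2 4 3)

g r f' g' f'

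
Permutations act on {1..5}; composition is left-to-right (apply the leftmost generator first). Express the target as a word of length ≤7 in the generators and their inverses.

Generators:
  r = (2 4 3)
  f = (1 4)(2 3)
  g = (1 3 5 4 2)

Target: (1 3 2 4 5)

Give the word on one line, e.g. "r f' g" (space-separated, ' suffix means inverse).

  after f: (1 4)(2 3)
  after g': (1 5 3 4 2)
  after f: (1 5 2 4 3)
  after r': (1 5 3)
  after g': (1 3 2 4 5)

f g' f r' g'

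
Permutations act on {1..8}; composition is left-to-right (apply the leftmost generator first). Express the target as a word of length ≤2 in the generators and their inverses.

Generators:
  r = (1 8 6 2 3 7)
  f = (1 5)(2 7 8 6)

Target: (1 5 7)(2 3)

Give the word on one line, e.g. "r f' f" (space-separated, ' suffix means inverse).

  after f: (1 5)(2 7 8 6)
  after r': (1 5 7)(2 3)

f r'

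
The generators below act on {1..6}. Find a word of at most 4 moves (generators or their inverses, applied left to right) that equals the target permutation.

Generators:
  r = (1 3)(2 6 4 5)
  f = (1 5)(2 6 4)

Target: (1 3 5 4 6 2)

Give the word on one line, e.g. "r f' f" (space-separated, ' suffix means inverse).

r' f' f' f'

  after r': (1 3)(2 5 4 6)
  after f': (1 3 5 6 4 2)
  after f': (1 3)(2 5)
  after f': (1 3 5 4 6 2)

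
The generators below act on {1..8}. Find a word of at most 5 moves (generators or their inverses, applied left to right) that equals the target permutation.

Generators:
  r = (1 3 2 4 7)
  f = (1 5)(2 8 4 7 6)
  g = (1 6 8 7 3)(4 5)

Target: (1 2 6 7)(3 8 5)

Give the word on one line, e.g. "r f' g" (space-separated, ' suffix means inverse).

f f r f r

  after f: (1 5)(2 8 4 7 6)
  after f: (2 4 6 8 7)
  after r: (1 3 2 7 4 6 8)
  after f: (1 3 8 5)(2 6 4)
  after r: (1 2 6 7)(3 8 5)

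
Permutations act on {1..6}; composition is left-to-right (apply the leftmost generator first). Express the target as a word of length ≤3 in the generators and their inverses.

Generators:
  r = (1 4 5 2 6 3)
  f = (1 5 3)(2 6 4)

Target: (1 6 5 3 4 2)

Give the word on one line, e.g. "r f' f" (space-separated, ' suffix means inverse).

  after f': (1 3 5)(2 4 6)
  after r': (1 6 5 3 4 2)

f' r'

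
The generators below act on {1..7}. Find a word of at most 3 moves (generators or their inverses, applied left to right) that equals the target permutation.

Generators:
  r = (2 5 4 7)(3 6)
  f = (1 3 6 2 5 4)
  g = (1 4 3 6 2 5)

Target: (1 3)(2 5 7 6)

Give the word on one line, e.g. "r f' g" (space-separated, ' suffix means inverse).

f r f'

  after f: (1 3 6 2 5 4)
  after r: (1 6 5 7 2 4)
  after f': (1 3)(2 5 7 6)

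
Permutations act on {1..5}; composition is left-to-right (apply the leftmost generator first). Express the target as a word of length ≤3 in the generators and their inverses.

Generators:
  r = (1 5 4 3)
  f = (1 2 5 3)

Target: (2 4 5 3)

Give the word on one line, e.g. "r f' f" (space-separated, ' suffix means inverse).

  after f': (1 3 5 2)
  after f': (1 5)(2 3)
  after r': (2 4 5 3)

f' f' r'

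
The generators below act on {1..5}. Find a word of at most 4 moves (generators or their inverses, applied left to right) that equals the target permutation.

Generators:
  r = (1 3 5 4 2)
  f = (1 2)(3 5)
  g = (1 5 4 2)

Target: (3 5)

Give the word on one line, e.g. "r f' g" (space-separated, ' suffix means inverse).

r' g

  after r': (1 2 4 5 3)
  after g: (3 5)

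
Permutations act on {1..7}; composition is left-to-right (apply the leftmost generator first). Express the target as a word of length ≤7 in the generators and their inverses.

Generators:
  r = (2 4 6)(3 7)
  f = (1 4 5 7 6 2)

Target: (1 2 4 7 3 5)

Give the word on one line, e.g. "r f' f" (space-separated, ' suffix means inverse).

f f r' f' r'

  after f: (1 4 5 7 6 2)
  after f: (1 5 6)(2 4 7)
  after r': (1 5 4 3 7 6)
  after f': (1 4 3 5)(2 6)
  after r': (1 2 4 7 3 5)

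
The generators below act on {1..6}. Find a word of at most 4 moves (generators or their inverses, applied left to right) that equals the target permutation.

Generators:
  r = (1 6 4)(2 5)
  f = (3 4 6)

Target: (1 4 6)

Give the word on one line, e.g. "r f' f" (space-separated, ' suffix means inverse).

r r

  after r: (1 6 4)(2 5)
  after r: (1 4 6)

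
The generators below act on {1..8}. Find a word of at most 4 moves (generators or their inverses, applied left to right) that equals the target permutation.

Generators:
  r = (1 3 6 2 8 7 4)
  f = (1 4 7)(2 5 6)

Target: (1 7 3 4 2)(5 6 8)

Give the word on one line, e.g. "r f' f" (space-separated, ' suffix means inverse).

r' r' f' r'

  after r': (1 4 7 8 2 6 3)
  after r': (1 7 2 3 4 8 6)
  after f': (1 4 8 5 2 3)(6 7)
  after r': (1 7 3 4 2)(5 6 8)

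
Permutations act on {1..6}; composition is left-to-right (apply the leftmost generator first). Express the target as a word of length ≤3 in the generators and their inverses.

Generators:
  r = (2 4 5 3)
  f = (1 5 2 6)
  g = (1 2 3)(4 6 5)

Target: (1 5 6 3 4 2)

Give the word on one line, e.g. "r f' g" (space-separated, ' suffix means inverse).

  after g: (1 2 3)(4 6 5)
  after f: (1 6 2 3 5 4)
  after g: (1 5 6 3 4 2)

g f g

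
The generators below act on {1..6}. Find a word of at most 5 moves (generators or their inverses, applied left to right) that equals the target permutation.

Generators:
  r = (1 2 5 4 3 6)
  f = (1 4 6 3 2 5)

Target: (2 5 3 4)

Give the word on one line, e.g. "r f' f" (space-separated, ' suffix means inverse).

  after f: (1 4 6 3 2 5)
  after r': (1 5 6 4 3)
  after f: (2 5 3 4)

f r' f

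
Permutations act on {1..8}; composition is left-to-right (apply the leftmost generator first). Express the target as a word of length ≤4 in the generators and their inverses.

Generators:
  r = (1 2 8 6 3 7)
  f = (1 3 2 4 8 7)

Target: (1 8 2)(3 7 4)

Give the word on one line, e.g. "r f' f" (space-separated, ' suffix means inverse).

f f f f

  after f: (1 3 2 4 8 7)
  after f: (1 2 8)(3 4 7)
  after f: (1 4)(2 7)(3 8)
  after f: (1 8 2)(3 7 4)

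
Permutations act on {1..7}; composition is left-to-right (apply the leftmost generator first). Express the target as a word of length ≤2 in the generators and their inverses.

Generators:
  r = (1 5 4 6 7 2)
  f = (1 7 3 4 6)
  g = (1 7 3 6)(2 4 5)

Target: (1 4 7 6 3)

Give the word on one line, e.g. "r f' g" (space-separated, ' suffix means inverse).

  after f': (1 6 4 3 7)
  after f': (1 4 7 6 3)

f' f'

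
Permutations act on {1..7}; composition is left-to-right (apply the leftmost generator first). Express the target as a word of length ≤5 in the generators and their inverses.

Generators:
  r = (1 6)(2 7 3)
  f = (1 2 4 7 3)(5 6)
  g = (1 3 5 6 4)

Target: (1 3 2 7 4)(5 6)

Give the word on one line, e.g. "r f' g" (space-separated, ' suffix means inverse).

  after f': (1 3 7 4 2)(5 6)
  after g: (1 5 4 2 3 7)
  after r: (1 5 4 7 6)
  after r: (1 5 4 3 2 7)
  after g': (1 3 2 7 4)(5 6)

f' g r r g'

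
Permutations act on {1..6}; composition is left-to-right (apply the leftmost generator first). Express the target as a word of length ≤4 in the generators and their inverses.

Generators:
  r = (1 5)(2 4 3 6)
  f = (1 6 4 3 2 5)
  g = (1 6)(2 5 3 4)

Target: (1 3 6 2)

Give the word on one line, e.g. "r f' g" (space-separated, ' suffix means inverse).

  after f: (1 6 4 3 2 5)
  after r': (1 3 6 2)

f r'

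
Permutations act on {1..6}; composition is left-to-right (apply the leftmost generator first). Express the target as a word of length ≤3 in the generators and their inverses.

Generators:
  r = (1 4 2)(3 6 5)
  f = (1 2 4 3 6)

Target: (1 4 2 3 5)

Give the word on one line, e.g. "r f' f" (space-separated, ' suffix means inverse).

r' f

  after r': (1 2 4)(3 5 6)
  after f: (1 4 2 3 5)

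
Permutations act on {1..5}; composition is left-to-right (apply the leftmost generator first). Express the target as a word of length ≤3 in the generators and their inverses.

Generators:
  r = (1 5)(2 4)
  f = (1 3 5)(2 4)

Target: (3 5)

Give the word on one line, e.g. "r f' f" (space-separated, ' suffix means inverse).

  after f': (1 5 3)(2 4)
  after r': (3 5)

f' r'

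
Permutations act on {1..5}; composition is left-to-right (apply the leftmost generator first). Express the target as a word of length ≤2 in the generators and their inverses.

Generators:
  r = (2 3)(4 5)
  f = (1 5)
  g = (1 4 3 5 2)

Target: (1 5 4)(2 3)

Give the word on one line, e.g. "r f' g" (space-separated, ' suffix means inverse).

  after r': (2 3)(4 5)
  after f: (1 5 4)(2 3)

r' f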